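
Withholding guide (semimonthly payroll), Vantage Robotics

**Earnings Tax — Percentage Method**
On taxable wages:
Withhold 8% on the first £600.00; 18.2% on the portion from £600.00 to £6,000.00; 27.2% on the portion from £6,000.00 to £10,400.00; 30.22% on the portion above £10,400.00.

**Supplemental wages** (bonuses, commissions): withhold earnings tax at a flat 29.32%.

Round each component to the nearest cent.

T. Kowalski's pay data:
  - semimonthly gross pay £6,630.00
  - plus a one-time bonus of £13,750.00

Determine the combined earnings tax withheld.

£5,233.66

Earnings Tax: taxable = £6,630.00
  £1,030.80 + 27.2% × (£6,630.00 − £6,000.00) = £1,030.80 + 27.2% × £630.00 = £1,202.16
Supplemental (29.32% flat on bonus): 29.32% × £13,750.00 = £4,031.50
Total earnings tax: £1,202.16 + £4,031.50 = £5,233.66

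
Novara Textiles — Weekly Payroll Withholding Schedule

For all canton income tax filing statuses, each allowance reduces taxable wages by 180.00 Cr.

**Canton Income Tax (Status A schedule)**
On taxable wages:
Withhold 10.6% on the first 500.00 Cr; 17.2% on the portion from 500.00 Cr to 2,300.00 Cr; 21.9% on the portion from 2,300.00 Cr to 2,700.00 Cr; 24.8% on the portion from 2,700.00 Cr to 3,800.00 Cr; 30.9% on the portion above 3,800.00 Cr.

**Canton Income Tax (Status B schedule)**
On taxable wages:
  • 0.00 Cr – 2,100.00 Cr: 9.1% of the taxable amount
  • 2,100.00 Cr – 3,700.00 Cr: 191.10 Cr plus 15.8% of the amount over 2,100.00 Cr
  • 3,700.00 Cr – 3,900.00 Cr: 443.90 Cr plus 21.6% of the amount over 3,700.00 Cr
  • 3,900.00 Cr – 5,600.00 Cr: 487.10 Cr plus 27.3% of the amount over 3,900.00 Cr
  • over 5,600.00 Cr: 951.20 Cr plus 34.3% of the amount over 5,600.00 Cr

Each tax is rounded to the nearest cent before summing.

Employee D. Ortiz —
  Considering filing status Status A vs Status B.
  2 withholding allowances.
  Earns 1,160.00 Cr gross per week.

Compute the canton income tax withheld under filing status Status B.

Canton Income Tax (Status B): taxable = 1,160.00 Cr − 2×180.00 Cr = 800.00 Cr
  9.1% × 800.00 Cr = 72.80 Cr

72.80 Cr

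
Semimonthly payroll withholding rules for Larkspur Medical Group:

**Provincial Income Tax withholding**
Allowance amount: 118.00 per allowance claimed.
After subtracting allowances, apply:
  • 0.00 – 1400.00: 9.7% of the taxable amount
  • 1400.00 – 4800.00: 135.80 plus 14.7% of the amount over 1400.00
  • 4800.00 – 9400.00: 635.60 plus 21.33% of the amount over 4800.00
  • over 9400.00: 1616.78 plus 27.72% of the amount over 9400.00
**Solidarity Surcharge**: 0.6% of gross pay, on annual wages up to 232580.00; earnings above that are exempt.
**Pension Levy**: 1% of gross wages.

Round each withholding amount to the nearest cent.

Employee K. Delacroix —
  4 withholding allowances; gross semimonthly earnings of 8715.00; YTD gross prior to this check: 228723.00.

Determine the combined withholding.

1480.28

Provincial Income Tax: taxable = 8715.00 − 4×118.00 = 8243.00
  635.60 + 21.33% × (8243.00 − 4800.00) = 635.60 + 21.33% × 3443.00 = 1369.99
Solidarity Surcharge: cap 232580.00 − YTD 228723.00 = 3857.00 subject; 0.6% × 3857.00 = 23.14
Pension Levy: 1% × 8715.00 = 87.15
Total: 1369.99 + 23.14 + 87.15 = 1480.28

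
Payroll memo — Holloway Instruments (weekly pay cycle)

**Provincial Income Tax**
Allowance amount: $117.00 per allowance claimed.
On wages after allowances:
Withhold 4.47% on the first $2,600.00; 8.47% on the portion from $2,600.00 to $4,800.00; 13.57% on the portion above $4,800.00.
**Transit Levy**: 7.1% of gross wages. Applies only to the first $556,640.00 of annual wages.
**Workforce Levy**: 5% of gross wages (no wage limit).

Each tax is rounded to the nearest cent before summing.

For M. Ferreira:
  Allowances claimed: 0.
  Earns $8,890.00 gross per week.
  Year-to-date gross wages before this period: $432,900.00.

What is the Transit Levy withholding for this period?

$631.19

Transit Levy: 7.1% × $8,890.00 = $631.19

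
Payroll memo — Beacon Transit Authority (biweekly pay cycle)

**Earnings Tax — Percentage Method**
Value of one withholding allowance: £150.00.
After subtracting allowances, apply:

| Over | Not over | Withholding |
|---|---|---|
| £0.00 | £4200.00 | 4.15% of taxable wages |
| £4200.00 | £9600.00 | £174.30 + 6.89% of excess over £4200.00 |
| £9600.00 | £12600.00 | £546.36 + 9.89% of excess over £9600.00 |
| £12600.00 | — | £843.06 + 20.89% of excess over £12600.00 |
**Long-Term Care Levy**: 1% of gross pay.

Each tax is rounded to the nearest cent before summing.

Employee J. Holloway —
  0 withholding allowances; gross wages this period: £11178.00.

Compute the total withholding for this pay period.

Earnings Tax: taxable = £11178.00
  £546.36 + 9.89% × (£11178.00 − £9600.00) = £546.36 + 9.89% × £1578.00 = £702.42
Long-Term Care Levy: 1% × £11178.00 = £111.78
Total: £702.42 + £111.78 = £814.20

£814.20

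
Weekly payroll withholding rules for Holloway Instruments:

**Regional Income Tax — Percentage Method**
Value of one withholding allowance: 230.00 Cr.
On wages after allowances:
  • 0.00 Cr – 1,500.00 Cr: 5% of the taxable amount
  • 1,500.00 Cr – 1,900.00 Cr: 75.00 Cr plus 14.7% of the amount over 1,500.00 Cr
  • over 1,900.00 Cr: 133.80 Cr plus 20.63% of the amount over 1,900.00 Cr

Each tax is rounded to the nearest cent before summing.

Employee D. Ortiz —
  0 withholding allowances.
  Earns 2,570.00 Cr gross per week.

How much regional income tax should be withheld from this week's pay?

Regional Income Tax: taxable = 2,570.00 Cr
  133.80 Cr + 20.63% × (2,570.00 Cr − 1,900.00 Cr) = 133.80 Cr + 20.63% × 670.00 Cr = 272.02 Cr

272.02 Cr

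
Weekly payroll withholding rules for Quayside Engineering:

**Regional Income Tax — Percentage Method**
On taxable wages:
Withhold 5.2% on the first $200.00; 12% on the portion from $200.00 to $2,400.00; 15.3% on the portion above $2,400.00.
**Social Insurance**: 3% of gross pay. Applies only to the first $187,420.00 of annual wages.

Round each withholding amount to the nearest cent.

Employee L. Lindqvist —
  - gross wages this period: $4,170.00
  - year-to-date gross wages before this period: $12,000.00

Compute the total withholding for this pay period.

$670.31

Regional Income Tax: taxable = $4,170.00
  $274.40 + 15.3% × ($4,170.00 − $2,400.00) = $274.40 + 15.3% × $1,770.00 = $545.21
Social Insurance: 3% × $4,170.00 = $125.10
Total: $545.21 + $125.10 = $670.31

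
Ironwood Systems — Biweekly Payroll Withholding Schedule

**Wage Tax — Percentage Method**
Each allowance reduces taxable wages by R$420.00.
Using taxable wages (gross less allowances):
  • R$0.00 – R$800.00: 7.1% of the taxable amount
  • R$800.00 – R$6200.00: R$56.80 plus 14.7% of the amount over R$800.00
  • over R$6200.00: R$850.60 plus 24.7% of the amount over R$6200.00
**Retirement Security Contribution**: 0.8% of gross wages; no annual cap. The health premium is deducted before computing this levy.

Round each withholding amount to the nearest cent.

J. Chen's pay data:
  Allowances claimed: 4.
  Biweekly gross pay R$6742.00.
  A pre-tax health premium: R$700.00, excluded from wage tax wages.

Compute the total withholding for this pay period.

R$628.75

Wage Tax: taxable = R$6742.00 − R$700.00 − 4×R$420.00 = R$4362.00
  R$56.80 + 14.7% × (R$4362.00 − R$800.00) = R$56.80 + 14.7% × R$3562.00 = R$580.41
Retirement Security Contribution: 0.8% × R$6042.00 = R$48.34
Total: R$580.41 + R$48.34 = R$628.75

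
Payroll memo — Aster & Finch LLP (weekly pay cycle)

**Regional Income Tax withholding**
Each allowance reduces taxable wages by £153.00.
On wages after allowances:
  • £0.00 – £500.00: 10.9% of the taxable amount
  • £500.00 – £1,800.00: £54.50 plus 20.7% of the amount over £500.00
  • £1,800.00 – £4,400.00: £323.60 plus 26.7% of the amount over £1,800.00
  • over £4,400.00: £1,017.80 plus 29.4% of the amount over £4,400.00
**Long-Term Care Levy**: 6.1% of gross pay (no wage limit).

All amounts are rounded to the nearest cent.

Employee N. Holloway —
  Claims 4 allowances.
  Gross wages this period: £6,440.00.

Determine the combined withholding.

£1,830.47

Regional Income Tax: taxable = £6,440.00 − 4×£153.00 = £5,828.00
  £1,017.80 + 29.4% × (£5,828.00 − £4,400.00) = £1,017.80 + 29.4% × £1,428.00 = £1,437.63
Long-Term Care Levy: 6.1% × £6,440.00 = £392.84
Total: £1,437.63 + £392.84 = £1,830.47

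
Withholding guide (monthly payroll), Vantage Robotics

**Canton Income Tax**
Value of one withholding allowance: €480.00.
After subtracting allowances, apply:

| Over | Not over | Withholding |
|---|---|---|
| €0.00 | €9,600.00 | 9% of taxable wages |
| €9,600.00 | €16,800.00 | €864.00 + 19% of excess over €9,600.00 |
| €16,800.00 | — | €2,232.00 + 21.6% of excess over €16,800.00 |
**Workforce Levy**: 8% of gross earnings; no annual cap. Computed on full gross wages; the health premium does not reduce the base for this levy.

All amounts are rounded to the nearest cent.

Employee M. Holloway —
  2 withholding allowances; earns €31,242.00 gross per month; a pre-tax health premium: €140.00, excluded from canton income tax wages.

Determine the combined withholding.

Canton Income Tax: taxable = €31,242.00 − €140.00 − 2×€480.00 = €30,142.00
  €2,232.00 + 21.6% × (€30,142.00 − €16,800.00) = €2,232.00 + 21.6% × €13,342.00 = €5,113.87
Workforce Levy: 8% × €31,242.00 = €2,499.36
Total: €5,113.87 + €2,499.36 = €7,613.23

€7,613.23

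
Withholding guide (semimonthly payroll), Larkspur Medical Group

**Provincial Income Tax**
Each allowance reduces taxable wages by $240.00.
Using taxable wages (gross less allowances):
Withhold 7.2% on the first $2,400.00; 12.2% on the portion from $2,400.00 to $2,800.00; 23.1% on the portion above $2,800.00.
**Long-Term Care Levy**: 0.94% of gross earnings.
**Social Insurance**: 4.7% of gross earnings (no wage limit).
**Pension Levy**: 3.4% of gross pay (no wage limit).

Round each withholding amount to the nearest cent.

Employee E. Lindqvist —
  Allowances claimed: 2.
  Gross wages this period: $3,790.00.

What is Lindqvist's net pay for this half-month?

Provincial Income Tax: taxable = $3,790.00 − 2×$240.00 = $3,310.00
  $221.60 + 23.1% × ($3,310.00 − $2,800.00) = $221.60 + 23.1% × $510.00 = $339.41
Long-Term Care Levy: 0.94% × $3,790.00 = $35.63
Social Insurance: 4.7% × $3,790.00 = $178.13
Pension Levy: 3.4% × $3,790.00 = $128.86
Total withheld: $339.41 + $35.63 + $178.13 + $128.86 = $682.03
Net pay: $3,790.00 − $682.03 = $3,107.97

$3,107.97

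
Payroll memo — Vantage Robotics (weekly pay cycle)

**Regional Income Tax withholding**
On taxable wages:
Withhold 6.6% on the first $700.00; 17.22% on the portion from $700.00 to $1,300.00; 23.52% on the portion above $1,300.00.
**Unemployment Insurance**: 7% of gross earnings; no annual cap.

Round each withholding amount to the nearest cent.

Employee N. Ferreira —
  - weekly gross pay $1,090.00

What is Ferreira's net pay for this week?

$900.34

Regional Income Tax: taxable = $1,090.00
  $46.20 + 17.22% × ($1,090.00 − $700.00) = $46.20 + 17.22% × $390.00 = $113.36
Unemployment Insurance: 7% × $1,090.00 = $76.30
Total withheld: $113.36 + $76.30 = $189.66
Net pay: $1,090.00 − $189.66 = $900.34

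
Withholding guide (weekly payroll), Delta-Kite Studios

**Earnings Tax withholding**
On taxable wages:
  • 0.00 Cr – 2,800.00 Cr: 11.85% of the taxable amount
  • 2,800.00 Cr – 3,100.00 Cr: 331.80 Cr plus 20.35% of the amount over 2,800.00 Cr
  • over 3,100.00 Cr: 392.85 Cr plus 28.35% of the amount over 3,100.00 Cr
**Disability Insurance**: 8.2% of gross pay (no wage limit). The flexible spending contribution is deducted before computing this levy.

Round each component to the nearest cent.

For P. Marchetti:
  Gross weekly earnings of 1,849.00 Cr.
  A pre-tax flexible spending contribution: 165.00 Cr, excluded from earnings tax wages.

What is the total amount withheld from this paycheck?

337.64 Cr

Earnings Tax: taxable = 1,849.00 Cr − 165.00 Cr = 1,684.00 Cr
  11.85% × 1,684.00 Cr = 199.55 Cr
Disability Insurance: 8.2% × 1,684.00 Cr = 138.09 Cr
Total: 199.55 Cr + 138.09 Cr = 337.64 Cr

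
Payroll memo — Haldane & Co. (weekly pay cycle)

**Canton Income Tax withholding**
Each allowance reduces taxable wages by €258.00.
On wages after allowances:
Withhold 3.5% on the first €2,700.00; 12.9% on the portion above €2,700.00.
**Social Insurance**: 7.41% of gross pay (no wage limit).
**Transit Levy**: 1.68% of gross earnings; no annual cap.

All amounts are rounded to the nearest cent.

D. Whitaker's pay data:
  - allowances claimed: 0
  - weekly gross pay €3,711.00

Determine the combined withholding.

€562.25

Canton Income Tax: taxable = €3,711.00
  €94.50 + 12.9% × (€3,711.00 − €2,700.00) = €94.50 + 12.9% × €1,011.00 = €224.92
Social Insurance: 7.41% × €3,711.00 = €274.99
Transit Levy: 1.68% × €3,711.00 = €62.34
Total: €224.92 + €274.99 + €62.34 = €562.25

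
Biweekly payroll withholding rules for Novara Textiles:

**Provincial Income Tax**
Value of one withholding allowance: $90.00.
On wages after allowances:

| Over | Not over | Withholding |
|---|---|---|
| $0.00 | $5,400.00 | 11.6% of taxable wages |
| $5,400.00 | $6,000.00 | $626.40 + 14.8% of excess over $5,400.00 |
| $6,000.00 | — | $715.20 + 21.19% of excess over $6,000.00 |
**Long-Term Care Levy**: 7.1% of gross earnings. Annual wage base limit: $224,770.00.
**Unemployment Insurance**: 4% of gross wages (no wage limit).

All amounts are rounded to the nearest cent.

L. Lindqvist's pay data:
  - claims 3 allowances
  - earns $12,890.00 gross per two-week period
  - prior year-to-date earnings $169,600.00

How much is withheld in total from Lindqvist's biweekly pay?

Provincial Income Tax: taxable = $12,890.00 − 3×$90.00 = $12,620.00
  $715.20 + 21.19% × ($12,620.00 − $6,000.00) = $715.20 + 21.19% × $6,620.00 = $2,117.98
Long-Term Care Levy: 7.1% × $12,890.00 = $915.19
Unemployment Insurance: 4% × $12,890.00 = $515.60
Total: $2,117.98 + $915.19 + $515.60 = $3,548.77

$3,548.77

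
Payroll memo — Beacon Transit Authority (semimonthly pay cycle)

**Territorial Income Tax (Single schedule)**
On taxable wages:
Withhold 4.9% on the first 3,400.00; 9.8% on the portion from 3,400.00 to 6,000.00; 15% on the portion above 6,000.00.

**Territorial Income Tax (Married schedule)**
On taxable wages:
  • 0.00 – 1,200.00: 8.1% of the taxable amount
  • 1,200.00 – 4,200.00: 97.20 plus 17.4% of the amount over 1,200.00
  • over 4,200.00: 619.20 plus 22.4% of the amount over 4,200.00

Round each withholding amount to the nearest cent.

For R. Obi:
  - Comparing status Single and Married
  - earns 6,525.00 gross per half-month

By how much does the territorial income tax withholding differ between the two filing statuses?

Territorial Income Tax (Single): taxable = 6,525.00
  421.40 + 15% × (6,525.00 − 6,000.00) = 421.40 + 15% × 525.00 = 500.15
Territorial Income Tax (Married): taxable = 6,525.00
  619.20 + 22.4% × (6,525.00 − 4,200.00) = 619.20 + 22.4% × 2,325.00 = 1,140.00
Difference: |500.15 − 1,140.00| = 639.85 (higher under Married)

639.85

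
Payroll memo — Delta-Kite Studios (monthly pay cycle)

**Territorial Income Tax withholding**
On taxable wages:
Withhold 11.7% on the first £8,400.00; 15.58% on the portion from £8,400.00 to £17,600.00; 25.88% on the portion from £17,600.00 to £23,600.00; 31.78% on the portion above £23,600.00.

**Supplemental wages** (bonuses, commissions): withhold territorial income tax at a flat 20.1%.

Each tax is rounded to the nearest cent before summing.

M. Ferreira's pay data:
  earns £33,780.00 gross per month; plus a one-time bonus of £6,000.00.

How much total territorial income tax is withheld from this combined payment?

£8,410.16

Territorial Income Tax: taxable = £33,780.00
  £3,968.96 + 31.78% × (£33,780.00 − £23,600.00) = £3,968.96 + 31.78% × £10,180.00 = £7,204.16
Supplemental (20.1% flat on bonus): 20.1% × £6,000.00 = £1,206.00
Total territorial income tax: £7,204.16 + £1,206.00 = £8,410.16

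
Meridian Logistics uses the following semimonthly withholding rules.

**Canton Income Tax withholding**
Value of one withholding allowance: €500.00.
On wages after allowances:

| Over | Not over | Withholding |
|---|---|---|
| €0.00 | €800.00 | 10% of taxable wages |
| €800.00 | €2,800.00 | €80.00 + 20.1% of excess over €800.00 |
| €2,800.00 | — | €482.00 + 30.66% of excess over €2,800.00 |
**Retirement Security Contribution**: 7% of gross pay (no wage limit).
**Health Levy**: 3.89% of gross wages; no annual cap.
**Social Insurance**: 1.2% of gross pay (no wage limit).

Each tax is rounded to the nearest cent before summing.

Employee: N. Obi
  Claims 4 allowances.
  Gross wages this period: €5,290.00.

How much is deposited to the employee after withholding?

Canton Income Tax: taxable = €5,290.00 − 4×€500.00 = €3,290.00
  €482.00 + 30.66% × (€3,290.00 − €2,800.00) = €482.00 + 30.66% × €490.00 = €632.23
Retirement Security Contribution: 7% × €5,290.00 = €370.30
Health Levy: 3.89% × €5,290.00 = €205.78
Social Insurance: 1.2% × €5,290.00 = €63.48
Total withheld: €632.23 + €370.30 + €205.78 + €63.48 = €1,271.79
Net pay: €5,290.00 − €1,271.79 = €4,018.21

€4,018.21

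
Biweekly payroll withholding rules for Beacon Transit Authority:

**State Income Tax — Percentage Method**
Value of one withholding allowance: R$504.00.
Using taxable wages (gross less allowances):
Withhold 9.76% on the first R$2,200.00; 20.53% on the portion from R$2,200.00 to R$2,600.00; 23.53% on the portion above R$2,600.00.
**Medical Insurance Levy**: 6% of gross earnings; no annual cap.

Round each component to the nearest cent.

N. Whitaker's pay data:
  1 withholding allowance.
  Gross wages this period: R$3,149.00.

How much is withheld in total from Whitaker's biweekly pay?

R$496.37

State Income Tax: taxable = R$3,149.00 − 1×R$504.00 = R$2,645.00
  R$296.84 + 23.53% × (R$2,645.00 − R$2,600.00) = R$296.84 + 23.53% × R$45.00 = R$307.43
Medical Insurance Levy: 6% × R$3,149.00 = R$188.94
Total: R$307.43 + R$188.94 = R$496.37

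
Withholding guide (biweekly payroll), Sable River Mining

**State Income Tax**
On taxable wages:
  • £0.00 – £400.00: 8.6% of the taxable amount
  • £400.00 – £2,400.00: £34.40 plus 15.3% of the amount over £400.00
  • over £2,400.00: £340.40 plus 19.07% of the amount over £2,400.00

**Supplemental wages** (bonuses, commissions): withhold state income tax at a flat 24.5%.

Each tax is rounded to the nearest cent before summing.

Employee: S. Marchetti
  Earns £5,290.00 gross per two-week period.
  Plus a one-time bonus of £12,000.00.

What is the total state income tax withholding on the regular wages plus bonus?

£3,831.52

State Income Tax: taxable = £5,290.00
  £340.40 + 19.07% × (£5,290.00 − £2,400.00) = £340.40 + 19.07% × £2,890.00 = £891.52
Supplemental (24.5% flat on bonus): 24.5% × £12,000.00 = £2,940.00
Total state income tax: £891.52 + £2,940.00 = £3,831.52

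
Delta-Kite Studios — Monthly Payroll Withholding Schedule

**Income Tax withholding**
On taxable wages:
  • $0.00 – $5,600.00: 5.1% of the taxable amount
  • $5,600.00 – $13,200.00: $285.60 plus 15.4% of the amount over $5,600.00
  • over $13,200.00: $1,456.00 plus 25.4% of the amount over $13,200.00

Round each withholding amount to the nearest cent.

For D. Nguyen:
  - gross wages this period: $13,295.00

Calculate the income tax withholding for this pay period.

Income Tax: taxable = $13,295.00
  $1,456.00 + 25.4% × ($13,295.00 − $13,200.00) = $1,456.00 + 25.4% × $95.00 = $1,480.13

$1,480.13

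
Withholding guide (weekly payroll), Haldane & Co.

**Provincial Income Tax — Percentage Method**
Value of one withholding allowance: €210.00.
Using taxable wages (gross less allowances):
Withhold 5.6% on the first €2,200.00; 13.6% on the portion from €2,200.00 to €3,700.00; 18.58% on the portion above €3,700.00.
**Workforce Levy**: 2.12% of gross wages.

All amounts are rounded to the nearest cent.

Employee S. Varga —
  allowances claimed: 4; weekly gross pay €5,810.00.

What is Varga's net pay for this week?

€5,123.66

Provincial Income Tax: taxable = €5,810.00 − 4×€210.00 = €4,970.00
  €327.20 + 18.58% × (€4,970.00 − €3,700.00) = €327.20 + 18.58% × €1,270.00 = €563.17
Workforce Levy: 2.12% × €5,810.00 = €123.17
Total withheld: €563.17 + €123.17 = €686.34
Net pay: €5,810.00 − €686.34 = €5,123.66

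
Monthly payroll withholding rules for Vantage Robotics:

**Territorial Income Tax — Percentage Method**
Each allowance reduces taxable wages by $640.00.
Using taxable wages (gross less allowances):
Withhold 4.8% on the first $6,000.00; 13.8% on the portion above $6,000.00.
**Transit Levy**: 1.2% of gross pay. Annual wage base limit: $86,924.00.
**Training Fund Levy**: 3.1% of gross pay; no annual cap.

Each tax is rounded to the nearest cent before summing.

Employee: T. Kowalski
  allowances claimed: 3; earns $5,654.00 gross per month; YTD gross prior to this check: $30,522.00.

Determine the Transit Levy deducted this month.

$67.85

Transit Levy: 1.2% × $5,654.00 = $67.85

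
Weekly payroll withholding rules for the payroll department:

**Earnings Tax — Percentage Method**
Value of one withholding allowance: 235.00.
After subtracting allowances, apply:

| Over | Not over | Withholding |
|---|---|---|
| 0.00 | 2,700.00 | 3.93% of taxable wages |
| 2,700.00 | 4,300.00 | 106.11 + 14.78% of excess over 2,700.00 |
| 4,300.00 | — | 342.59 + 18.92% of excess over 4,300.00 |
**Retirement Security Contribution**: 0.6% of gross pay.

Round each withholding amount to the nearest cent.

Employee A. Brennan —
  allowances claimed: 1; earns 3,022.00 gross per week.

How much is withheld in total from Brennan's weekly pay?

Earnings Tax: taxable = 3,022.00 − 1×235.00 = 2,787.00
  106.11 + 14.78% × (2,787.00 − 2,700.00) = 106.11 + 14.78% × 87.00 = 118.97
Retirement Security Contribution: 0.6% × 3,022.00 = 18.13
Total: 118.97 + 18.13 = 137.10

137.10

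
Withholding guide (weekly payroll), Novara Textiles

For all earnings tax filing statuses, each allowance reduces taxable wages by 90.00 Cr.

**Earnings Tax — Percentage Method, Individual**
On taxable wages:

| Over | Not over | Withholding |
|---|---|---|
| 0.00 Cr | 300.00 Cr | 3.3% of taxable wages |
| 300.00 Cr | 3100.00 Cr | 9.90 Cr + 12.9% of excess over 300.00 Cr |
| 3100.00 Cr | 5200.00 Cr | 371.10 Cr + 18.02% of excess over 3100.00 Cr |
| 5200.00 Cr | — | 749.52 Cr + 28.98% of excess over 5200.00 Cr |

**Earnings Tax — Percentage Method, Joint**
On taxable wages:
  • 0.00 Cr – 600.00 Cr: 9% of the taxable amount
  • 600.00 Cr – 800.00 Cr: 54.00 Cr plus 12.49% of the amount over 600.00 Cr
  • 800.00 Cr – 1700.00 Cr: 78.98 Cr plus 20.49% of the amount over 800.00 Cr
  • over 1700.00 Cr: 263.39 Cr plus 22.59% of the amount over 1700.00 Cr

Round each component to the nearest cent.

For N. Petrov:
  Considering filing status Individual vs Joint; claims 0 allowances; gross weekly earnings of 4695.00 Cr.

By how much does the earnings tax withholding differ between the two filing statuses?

281.44 Cr

Earnings Tax (Individual): taxable = 4695.00 Cr
  371.10 Cr + 18.02% × (4695.00 Cr − 3100.00 Cr) = 371.10 Cr + 18.02% × 1595.00 Cr = 658.52 Cr
Earnings Tax (Joint): taxable = 4695.00 Cr
  263.39 Cr + 22.59% × (4695.00 Cr − 1700.00 Cr) = 263.39 Cr + 22.59% × 2995.00 Cr = 939.96 Cr
Difference: |658.52 Cr − 939.96 Cr| = 281.44 Cr (higher under Joint)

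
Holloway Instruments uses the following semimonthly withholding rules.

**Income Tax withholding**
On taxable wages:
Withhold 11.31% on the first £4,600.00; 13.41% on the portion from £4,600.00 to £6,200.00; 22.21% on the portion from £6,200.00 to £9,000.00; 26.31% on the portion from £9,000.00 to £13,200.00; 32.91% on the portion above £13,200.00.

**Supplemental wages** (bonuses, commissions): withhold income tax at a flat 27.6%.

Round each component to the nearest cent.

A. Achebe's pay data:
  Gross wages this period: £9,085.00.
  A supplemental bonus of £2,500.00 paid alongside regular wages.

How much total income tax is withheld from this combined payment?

Income Tax: taxable = £9,085.00
  £1,356.70 + 26.31% × (£9,085.00 − £9,000.00) = £1,356.70 + 26.31% × £85.00 = £1,379.06
Supplemental (27.6% flat on bonus): 27.6% × £2,500.00 = £690.00
Total income tax: £1,379.06 + £690.00 = £2,069.06

£2,069.06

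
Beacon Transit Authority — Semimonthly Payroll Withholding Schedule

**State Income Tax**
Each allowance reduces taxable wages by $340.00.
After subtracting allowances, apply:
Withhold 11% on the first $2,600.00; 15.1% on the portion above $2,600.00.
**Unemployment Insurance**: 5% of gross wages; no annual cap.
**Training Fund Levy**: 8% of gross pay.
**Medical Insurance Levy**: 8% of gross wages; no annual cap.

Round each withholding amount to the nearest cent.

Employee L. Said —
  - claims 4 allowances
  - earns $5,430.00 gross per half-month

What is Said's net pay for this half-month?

State Income Tax: taxable = $5,430.00 − 4×$340.00 = $4,070.00
  $286.00 + 15.1% × ($4,070.00 − $2,600.00) = $286.00 + 15.1% × $1,470.00 = $507.97
Unemployment Insurance: 5% × $5,430.00 = $271.50
Training Fund Levy: 8% × $5,430.00 = $434.40
Medical Insurance Levy: 8% × $5,430.00 = $434.40
Total withheld: $507.97 + $271.50 + $434.40 + $434.40 = $1,648.27
Net pay: $5,430.00 − $1,648.27 = $3,781.73

$3,781.73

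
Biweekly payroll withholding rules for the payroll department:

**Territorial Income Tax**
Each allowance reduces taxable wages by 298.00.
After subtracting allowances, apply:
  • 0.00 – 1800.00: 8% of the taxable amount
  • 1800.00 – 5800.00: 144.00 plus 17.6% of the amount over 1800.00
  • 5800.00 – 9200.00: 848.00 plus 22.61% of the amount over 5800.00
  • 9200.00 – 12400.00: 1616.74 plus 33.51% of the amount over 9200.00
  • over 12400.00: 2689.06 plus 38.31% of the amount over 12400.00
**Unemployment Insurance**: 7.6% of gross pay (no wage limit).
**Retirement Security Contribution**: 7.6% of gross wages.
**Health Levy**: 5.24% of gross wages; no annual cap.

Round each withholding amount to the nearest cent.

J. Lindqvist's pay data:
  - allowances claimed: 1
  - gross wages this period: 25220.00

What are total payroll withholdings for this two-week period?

Territorial Income Tax: taxable = 25220.00 − 1×298.00 = 24922.00
  2689.06 + 38.31% × (24922.00 − 12400.00) = 2689.06 + 38.31% × 12522.00 = 7486.24
Unemployment Insurance: 7.6% × 25220.00 = 1916.72
Retirement Security Contribution: 7.6% × 25220.00 = 1916.72
Health Levy: 5.24% × 25220.00 = 1321.53
Total: 7486.24 + 1916.72 + 1916.72 + 1321.53 = 12641.21

12641.21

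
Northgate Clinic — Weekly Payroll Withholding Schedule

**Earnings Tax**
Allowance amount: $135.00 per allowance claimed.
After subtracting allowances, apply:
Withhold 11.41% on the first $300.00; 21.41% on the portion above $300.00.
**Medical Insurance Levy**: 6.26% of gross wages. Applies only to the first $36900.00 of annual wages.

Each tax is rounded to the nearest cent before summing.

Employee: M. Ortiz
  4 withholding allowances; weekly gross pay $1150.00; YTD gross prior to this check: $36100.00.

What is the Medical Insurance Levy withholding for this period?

$50.08

Medical Insurance Levy: cap $36900.00 − YTD $36100.00 = $800.00 subject; 6.26% × $800.00 = $50.08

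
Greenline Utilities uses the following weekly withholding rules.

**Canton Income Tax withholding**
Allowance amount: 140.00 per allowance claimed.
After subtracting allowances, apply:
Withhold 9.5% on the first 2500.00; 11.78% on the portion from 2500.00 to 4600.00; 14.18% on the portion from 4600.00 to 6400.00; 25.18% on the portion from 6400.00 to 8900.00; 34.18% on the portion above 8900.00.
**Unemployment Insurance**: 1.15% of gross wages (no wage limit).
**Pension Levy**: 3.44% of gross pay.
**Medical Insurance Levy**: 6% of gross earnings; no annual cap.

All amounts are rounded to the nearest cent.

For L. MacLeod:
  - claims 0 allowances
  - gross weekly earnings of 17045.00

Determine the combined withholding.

5958.65

Canton Income Tax: taxable = 17045.00
  1369.62 + 34.18% × (17045.00 − 8900.00) = 1369.62 + 34.18% × 8145.00 = 4153.58
Unemployment Insurance: 1.15% × 17045.00 = 196.02
Pension Levy: 3.44% × 17045.00 = 586.35
Medical Insurance Levy: 6% × 17045.00 = 1022.70
Total: 4153.58 + 196.02 + 586.35 + 1022.70 = 5958.65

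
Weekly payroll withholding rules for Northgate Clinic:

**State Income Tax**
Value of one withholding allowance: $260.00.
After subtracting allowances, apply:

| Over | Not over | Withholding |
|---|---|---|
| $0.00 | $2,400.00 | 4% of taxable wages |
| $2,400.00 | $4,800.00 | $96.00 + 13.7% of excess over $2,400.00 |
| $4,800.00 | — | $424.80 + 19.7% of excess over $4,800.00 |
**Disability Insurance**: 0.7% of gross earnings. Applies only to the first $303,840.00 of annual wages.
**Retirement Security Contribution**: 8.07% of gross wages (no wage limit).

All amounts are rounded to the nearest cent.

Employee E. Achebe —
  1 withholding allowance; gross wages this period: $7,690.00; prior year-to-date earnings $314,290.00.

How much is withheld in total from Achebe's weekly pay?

$1,563.49

State Income Tax: taxable = $7,690.00 − 1×$260.00 = $7,430.00
  $424.80 + 19.7% × ($7,430.00 − $4,800.00) = $424.80 + 19.7% × $2,630.00 = $942.91
Disability Insurance: YTD $314,290.00 ≥ cap $303,840.00 → $0.00
Retirement Security Contribution: 8.07% × $7,690.00 = $620.58
Total: $942.91 + $0.00 + $620.58 = $1,563.49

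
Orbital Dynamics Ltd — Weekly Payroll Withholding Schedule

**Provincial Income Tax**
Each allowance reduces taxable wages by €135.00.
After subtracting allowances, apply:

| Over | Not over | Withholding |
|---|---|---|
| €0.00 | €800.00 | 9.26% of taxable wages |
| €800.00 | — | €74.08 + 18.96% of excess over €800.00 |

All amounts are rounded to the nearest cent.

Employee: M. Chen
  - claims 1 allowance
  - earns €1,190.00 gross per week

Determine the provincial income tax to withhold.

€122.43

Provincial Income Tax: taxable = €1,190.00 − 1×€135.00 = €1,055.00
  €74.08 + 18.96% × (€1,055.00 − €800.00) = €74.08 + 18.96% × €255.00 = €122.43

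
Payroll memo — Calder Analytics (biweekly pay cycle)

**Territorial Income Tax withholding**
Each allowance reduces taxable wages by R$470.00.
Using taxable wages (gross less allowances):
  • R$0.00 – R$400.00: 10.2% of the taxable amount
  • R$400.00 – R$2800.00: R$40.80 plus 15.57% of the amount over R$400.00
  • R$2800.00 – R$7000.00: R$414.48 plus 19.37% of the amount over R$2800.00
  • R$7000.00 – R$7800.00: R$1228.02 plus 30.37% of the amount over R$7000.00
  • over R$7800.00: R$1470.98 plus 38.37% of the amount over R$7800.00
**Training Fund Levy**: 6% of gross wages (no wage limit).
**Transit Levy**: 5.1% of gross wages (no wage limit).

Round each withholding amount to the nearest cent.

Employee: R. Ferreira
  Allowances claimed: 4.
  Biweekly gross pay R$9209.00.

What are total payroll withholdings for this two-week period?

Territorial Income Tax: taxable = R$9209.00 − 4×R$470.00 = R$7329.00
  R$1228.02 + 30.37% × (R$7329.00 − R$7000.00) = R$1228.02 + 30.37% × R$329.00 = R$1327.94
Training Fund Levy: 6% × R$9209.00 = R$552.54
Transit Levy: 5.1% × R$9209.00 = R$469.66
Total: R$1327.94 + R$552.54 + R$469.66 = R$2350.14

R$2350.14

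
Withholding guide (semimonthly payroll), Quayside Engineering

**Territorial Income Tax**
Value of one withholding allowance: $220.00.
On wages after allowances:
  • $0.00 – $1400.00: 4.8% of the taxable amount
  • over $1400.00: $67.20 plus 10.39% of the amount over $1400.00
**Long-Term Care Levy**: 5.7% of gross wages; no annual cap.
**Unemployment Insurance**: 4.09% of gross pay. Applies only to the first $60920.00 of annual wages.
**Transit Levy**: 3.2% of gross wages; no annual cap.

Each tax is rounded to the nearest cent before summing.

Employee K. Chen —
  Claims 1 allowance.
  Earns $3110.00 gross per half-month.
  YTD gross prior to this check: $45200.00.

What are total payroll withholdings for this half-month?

$626.00

Territorial Income Tax: taxable = $3110.00 − 1×$220.00 = $2890.00
  $67.20 + 10.39% × ($2890.00 − $1400.00) = $67.20 + 10.39% × $1490.00 = $222.01
Long-Term Care Levy: 5.7% × $3110.00 = $177.27
Unemployment Insurance: 4.09% × $3110.00 = $127.20
Transit Levy: 3.2% × $3110.00 = $99.52
Total: $222.01 + $177.27 + $127.20 + $99.52 = $626.00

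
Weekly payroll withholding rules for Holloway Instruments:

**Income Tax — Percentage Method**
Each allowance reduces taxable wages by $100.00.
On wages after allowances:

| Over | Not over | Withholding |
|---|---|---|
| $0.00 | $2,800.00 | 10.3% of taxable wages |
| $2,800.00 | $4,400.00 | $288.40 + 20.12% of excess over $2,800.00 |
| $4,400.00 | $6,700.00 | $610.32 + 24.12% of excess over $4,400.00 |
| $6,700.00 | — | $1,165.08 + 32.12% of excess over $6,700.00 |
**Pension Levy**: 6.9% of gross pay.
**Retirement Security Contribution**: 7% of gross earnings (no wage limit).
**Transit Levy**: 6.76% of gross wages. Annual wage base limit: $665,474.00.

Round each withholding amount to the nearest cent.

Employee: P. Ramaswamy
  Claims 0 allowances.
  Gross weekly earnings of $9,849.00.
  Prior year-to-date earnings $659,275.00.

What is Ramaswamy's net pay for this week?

$5,884.40

Income Tax: taxable = $9,849.00
  $1,165.08 + 32.12% × ($9,849.00 − $6,700.00) = $1,165.08 + 32.12% × $3,149.00 = $2,176.54
Pension Levy: 6.9% × $9,849.00 = $679.58
Retirement Security Contribution: 7% × $9,849.00 = $689.43
Transit Levy: cap $665,474.00 − YTD $659,275.00 = $6,199.00 subject; 6.76% × $6,199.00 = $419.05
Total withheld: $2,176.54 + $679.58 + $689.43 + $419.05 = $3,964.60
Net pay: $9,849.00 − $3,964.60 = $5,884.40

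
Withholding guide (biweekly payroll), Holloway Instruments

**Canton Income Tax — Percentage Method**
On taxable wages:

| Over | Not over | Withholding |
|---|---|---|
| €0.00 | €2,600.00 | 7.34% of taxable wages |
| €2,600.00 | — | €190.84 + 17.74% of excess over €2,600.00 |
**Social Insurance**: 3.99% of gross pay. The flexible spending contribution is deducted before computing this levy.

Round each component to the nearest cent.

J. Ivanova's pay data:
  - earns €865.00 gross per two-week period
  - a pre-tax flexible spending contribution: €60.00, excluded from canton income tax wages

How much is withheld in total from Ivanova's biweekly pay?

€91.21

Canton Income Tax: taxable = €865.00 − €60.00 = €805.00
  7.34% × €805.00 = €59.09
Social Insurance: 3.99% × €805.00 = €32.12
Total: €59.09 + €32.12 = €91.21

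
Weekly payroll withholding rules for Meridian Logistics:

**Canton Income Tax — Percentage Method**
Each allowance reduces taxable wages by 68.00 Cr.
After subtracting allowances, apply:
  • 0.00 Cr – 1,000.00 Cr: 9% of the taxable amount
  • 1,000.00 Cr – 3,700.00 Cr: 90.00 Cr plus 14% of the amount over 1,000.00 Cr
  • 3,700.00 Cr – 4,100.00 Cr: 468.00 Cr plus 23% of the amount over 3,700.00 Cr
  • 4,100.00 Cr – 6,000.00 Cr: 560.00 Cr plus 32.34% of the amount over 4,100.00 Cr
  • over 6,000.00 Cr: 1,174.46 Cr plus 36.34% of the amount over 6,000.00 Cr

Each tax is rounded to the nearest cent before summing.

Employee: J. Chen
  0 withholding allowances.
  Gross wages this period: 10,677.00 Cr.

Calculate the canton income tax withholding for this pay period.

Canton Income Tax: taxable = 10,677.00 Cr
  1,174.46 Cr + 36.34% × (10,677.00 Cr − 6,000.00 Cr) = 1,174.46 Cr + 36.34% × 4,677.00 Cr = 2,874.08 Cr

2,874.08 Cr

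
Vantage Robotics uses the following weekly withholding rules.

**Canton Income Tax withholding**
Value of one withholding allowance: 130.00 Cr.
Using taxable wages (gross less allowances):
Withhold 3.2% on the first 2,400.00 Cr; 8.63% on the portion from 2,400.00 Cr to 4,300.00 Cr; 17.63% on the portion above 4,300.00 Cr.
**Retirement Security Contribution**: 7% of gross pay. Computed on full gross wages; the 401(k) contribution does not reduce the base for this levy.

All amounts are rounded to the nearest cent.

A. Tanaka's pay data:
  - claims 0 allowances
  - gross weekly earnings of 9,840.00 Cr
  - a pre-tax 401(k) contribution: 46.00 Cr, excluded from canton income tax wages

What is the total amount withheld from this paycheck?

Canton Income Tax: taxable = 9,840.00 Cr − 46.00 Cr = 9,794.00 Cr
  240.77 Cr + 17.63% × (9,794.00 Cr − 4,300.00 Cr) = 240.77 Cr + 17.63% × 5,494.00 Cr = 1,209.36 Cr
Retirement Security Contribution: 7% × 9,840.00 Cr = 688.80 Cr
Total: 1,209.36 Cr + 688.80 Cr = 1,898.16 Cr

1,898.16 Cr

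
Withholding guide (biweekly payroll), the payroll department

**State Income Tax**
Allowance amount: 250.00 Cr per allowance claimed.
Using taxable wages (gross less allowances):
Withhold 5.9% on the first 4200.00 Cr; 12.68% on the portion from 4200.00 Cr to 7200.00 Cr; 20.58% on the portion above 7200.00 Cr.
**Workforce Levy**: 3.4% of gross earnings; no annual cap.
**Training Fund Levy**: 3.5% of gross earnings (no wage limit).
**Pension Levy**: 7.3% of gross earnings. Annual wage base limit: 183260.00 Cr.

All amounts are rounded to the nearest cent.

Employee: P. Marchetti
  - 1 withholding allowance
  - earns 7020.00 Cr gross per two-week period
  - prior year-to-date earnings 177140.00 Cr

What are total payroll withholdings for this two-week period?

1504.82 Cr

State Income Tax: taxable = 7020.00 Cr − 1×250.00 Cr = 6770.00 Cr
  247.80 Cr + 12.68% × (6770.00 Cr − 4200.00 Cr) = 247.80 Cr + 12.68% × 2570.00 Cr = 573.68 Cr
Workforce Levy: 3.4% × 7020.00 Cr = 238.68 Cr
Training Fund Levy: 3.5% × 7020.00 Cr = 245.70 Cr
Pension Levy: cap 183260.00 Cr − YTD 177140.00 Cr = 6120.00 Cr subject; 7.3% × 6120.00 Cr = 446.76 Cr
Total: 573.68 Cr + 238.68 Cr + 245.70 Cr + 446.76 Cr = 1504.82 Cr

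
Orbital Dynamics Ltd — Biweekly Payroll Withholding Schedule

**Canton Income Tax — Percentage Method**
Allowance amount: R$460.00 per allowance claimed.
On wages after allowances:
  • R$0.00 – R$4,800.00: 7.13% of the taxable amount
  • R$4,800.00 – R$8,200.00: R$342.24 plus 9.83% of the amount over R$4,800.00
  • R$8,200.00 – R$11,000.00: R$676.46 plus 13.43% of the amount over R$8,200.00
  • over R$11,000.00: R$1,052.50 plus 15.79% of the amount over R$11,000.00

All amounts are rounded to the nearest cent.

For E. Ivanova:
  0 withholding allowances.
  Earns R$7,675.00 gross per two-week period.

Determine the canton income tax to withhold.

Canton Income Tax: taxable = R$7,675.00
  R$342.24 + 9.83% × (R$7,675.00 − R$4,800.00) = R$342.24 + 9.83% × R$2,875.00 = R$624.85

R$624.85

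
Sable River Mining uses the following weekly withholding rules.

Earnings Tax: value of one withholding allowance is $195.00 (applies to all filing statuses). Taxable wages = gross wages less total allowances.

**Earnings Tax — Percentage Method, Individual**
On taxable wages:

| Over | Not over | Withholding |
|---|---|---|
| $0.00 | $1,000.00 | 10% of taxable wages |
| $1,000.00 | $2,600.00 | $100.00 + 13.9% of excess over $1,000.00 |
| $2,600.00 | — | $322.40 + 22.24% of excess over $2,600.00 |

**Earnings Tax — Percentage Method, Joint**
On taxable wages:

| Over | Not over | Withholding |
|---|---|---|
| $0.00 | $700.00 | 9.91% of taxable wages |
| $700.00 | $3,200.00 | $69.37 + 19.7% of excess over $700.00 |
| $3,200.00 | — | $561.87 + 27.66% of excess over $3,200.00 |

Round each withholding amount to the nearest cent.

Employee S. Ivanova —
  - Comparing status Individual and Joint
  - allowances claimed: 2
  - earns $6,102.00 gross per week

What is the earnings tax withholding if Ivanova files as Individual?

$1,014.51

Earnings Tax (Individual): taxable = $6,102.00 − 2×$195.00 = $5,712.00
  $322.40 + 22.24% × ($5,712.00 − $2,600.00) = $322.40 + 22.24% × $3,112.00 = $1,014.51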